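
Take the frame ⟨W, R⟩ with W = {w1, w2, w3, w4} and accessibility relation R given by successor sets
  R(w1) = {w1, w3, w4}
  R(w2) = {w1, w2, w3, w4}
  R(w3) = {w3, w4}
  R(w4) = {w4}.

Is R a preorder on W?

Yes

Reflexive: yes — every world is R-related to itself.
Transitive: yes — every two-step R-path is closed by a direct edge.
So R is a preorder.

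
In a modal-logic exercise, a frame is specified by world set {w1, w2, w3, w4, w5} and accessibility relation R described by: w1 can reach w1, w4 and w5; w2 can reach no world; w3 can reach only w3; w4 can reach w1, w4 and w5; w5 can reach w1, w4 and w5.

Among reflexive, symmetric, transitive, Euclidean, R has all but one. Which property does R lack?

Reflexive: no — w2 is not related to itself.
Symmetric: yes — every pair in R has its reverse in R.
Transitive: yes — every two-step R-path is closed by a direct edge.
Euclidean: yes — any two successors of a common world are R-related.
Only reflexive fails.

reflexive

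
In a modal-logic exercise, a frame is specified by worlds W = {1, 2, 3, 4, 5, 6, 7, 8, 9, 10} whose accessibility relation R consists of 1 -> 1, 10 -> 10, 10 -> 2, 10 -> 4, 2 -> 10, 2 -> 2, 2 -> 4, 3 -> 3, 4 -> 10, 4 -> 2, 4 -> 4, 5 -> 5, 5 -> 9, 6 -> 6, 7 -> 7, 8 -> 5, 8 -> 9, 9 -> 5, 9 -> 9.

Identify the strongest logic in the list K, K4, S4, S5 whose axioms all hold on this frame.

Transitive (axiom 4): yes — every two-step R-path is closed by a direct edge.
Reflexive (axiom T): no — 8 is not related to itself.
Euclidean (axiom 5): yes — any two successors of a common world are R-related.
So F validates K, K4; S4 would additionally require R to be reflexive. The strongest is K4.

K4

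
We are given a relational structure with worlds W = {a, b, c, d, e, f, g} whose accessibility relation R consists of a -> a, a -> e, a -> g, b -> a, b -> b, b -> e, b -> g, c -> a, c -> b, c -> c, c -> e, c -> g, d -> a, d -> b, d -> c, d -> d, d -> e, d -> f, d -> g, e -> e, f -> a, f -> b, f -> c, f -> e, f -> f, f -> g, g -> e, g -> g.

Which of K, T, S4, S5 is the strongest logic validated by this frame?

Reflexive (axiom T): yes — every world is R-related to itself.
Transitive (axiom 4): yes — every two-step R-path is closed by a direct edge.
Euclidean (axiom 5): no — a R e and a R g, but not e R g.
So F validates K, T, S4; S5 would additionally require R to be Euclidean. The strongest is S4.

S4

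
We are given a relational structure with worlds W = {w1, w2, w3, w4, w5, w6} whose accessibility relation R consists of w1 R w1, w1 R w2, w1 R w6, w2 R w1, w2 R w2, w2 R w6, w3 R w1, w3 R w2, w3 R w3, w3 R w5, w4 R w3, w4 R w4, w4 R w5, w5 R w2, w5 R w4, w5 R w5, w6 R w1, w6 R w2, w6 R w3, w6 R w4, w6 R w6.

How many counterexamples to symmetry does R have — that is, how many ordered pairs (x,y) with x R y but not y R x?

Enumerating: (w3,w1), (w3,w2), (w3,w5), (w4,w3), (w5,w2), (w6,w3), (w6,w4).

7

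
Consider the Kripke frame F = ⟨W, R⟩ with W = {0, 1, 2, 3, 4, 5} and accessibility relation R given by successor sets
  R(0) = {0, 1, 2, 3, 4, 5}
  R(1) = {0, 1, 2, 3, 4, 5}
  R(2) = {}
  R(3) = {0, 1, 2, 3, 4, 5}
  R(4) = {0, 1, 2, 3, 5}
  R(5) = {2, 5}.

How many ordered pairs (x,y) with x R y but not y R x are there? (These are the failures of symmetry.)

9

Enumerating: (0,2), (0,5), (1,2), (1,5), (3,2), (3,5), (4,2), (4,5), (5,2).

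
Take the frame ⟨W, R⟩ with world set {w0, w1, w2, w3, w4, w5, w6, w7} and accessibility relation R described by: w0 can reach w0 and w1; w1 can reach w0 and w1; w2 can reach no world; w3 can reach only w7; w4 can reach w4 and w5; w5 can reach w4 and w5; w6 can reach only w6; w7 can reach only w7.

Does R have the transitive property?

Transitive: yes — every two-step R-path is closed by a direct edge.

Yes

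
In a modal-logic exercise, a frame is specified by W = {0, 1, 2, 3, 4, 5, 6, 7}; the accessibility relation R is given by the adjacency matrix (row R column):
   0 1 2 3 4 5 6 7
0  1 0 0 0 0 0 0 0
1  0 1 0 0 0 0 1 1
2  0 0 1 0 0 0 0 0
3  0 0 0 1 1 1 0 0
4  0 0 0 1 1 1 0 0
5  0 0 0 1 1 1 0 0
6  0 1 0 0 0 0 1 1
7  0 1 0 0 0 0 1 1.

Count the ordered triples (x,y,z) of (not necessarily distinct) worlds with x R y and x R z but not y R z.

R is Euclidean; there are no such tuples.

0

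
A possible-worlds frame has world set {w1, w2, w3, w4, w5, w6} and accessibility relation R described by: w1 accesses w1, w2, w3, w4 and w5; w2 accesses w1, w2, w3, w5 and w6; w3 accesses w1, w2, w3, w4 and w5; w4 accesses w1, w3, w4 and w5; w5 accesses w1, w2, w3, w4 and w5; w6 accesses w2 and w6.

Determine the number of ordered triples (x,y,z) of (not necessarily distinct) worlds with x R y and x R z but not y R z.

Enumerating: (w1,w2,w4), (w1,w4,w2), (w2,w1,w6), (w2,w3,w6), (w2,w5,w6), (w2,w6,w1), (w2,w6,w3), (w2,w6,w5), (w3,w2,w4), (w3,w4,w2), (w5,w2,w4), (w5,w4,w2).

12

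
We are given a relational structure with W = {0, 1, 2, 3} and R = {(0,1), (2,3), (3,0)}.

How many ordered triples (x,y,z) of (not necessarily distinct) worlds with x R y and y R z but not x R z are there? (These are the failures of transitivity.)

2

Enumerating: (2,3,0), (3,0,1).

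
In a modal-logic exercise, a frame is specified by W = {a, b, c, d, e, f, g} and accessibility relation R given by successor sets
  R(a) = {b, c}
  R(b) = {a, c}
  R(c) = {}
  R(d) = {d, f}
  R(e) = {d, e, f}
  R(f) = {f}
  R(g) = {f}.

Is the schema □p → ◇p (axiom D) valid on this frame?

No

The schema D characterises exactly the serial frames.
Serial: no — c has no R-successor.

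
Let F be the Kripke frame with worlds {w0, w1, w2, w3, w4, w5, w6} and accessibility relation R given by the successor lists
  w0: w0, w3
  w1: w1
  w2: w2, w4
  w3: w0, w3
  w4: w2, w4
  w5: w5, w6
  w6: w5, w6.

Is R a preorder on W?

Reflexive: yes — every world is R-related to itself.
Transitive: yes — every two-step R-path is closed by a direct edge.
So R is a preorder.

Yes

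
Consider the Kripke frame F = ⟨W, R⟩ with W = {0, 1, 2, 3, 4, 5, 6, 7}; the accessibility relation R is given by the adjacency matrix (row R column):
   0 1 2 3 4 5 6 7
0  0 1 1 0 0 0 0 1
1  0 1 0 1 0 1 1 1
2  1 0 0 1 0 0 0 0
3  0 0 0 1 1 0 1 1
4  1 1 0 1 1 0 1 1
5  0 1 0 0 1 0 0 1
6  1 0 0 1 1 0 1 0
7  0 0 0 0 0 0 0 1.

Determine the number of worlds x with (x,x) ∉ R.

Enumerating: 0, 2, 5.

3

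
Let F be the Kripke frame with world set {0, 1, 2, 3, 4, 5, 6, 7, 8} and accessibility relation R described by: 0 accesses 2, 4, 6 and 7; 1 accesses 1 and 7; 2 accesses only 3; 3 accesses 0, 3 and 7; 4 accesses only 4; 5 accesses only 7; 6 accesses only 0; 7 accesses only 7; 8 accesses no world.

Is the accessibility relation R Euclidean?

Euclidean: no — 0 R 2 and 0 R 4, but not 2 R 4.

No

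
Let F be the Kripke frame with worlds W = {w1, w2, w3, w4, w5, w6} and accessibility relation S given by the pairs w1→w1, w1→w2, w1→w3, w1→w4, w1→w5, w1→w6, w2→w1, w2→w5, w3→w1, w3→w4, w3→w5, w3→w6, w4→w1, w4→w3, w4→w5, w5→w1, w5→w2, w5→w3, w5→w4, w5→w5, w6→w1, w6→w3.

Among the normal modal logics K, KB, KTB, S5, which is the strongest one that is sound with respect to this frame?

Symmetric (axiom B): yes — every pair in S has its reverse in S.
Reflexive (axiom T): no — w2 is not related to itself.
Euclidean (axiom 5): no — w1 S w2 and w1 S w3, but not w2 S w3.
So F validates K, KB; KTB would additionally require S to be reflexive. The strongest is KB.

KB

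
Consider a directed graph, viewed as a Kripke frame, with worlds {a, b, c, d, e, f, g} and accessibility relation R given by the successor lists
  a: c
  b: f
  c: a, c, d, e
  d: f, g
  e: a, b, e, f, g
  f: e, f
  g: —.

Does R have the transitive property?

No

Transitive: no — a R c and c R d, but not a R d.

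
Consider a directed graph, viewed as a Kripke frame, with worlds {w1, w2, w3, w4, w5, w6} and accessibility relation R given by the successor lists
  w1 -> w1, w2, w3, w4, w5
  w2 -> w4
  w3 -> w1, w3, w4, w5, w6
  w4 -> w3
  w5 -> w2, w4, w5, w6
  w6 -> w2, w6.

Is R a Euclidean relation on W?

Euclidean: no — w1 R w2 and w1 R w3, but not w2 R w3.

No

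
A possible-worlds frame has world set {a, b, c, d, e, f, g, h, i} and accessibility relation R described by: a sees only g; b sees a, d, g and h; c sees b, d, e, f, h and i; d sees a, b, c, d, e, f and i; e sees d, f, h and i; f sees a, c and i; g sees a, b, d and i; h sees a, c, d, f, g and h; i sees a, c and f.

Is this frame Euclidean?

No

Euclidean: no — b R a and b R d, but not a R d.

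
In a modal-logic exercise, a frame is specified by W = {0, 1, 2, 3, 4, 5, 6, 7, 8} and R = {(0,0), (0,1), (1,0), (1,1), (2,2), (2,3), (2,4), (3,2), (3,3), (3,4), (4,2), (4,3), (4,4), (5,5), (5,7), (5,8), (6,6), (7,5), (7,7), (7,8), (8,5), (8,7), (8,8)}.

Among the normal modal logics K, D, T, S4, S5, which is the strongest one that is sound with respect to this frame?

Serial (axiom D): yes — every world has a successor (e.g. 0 R 0).
Reflexive (axiom T): yes — every world is R-related to itself.
Transitive (axiom 4): yes — every two-step R-path is closed by a direct edge.
Euclidean (axiom 5): yes — any two successors of a common world are R-related.
So F validates K, D, T, S4, S5. The strongest is S5.

S5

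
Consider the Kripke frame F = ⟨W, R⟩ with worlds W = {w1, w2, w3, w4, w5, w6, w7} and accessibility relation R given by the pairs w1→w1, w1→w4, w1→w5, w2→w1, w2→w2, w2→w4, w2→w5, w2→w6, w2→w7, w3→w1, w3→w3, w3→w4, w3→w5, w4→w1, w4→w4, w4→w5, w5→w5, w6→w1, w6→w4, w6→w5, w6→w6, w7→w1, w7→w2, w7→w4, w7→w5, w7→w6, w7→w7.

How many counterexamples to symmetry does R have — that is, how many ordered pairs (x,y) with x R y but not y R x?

Enumerating: (w1,w5), (w2,w1), (w2,w4), (w2,w5), (w2,w6), (w3,w1), (w3,w4), (w3,w5), (w4,w5), (w6,w1), (w6,w4), (w6,w5), (w7,w1), (w7,w4), (w7,w5), (w7,w6).

16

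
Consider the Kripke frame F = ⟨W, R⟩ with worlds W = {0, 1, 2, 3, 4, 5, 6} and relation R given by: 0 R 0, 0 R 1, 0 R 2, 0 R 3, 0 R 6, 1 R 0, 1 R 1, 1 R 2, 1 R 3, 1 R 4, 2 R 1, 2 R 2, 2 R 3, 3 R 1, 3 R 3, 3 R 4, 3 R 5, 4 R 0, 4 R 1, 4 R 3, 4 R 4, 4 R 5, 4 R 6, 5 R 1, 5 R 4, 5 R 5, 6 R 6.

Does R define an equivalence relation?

No

Reflexive: yes — every world is R-related to itself.
Symmetric: no — 0 R 2 but not 2 R 0.
Transitive: no — 0 R 1 and 1 R 4, but not 0 R 4.
So R is not an equivalence relation.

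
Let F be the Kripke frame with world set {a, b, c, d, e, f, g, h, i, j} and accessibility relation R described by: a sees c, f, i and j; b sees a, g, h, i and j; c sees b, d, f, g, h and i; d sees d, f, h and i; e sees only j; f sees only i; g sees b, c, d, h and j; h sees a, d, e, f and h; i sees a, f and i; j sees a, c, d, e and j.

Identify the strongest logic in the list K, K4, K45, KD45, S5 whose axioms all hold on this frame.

Transitive (axiom 4): no — a R c and c R b, but not a R b.
Euclidean (axiom 5): no — a R c and a R j, but not c R j.
Serial (axiom D): yes — every world has a successor (e.g. a R c).
Reflexive (axiom T): no — a is not related to itself.
So F validates K; K4 would additionally require R to be transitive. The strongest is K.

K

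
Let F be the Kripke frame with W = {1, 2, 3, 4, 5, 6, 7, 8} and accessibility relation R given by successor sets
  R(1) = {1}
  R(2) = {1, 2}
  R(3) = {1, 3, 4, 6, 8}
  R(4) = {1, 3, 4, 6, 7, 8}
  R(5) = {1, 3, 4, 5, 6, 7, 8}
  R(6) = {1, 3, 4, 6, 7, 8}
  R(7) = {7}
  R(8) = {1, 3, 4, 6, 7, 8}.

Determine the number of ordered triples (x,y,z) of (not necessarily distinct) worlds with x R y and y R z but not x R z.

3

Enumerating: (3,4,7), (3,6,7), (3,8,7).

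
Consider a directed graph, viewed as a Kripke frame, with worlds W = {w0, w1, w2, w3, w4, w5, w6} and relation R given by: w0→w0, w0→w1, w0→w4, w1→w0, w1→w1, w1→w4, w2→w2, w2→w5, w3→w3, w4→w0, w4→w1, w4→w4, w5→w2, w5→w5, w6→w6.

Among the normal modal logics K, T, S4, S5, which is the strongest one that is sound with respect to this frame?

Reflexive (axiom T): yes — every world is R-related to itself.
Transitive (axiom 4): yes — every two-step R-path is closed by a direct edge.
Euclidean (axiom 5): yes — any two successors of a common world are R-related.
So F validates K, T, S4, S5. The strongest is S5.

S5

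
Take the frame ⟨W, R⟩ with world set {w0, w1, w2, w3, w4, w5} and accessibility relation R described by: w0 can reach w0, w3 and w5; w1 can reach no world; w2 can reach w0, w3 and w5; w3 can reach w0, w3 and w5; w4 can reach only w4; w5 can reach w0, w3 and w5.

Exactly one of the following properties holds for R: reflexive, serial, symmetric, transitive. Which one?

Reflexive: no — w1 is not related to itself.
Serial: no — w1 has no R-successor.
Symmetric: no — w2 R w0 but not w0 R w2.
Transitive: yes — every two-step R-path is closed by a direct edge.
Only transitive holds.

transitive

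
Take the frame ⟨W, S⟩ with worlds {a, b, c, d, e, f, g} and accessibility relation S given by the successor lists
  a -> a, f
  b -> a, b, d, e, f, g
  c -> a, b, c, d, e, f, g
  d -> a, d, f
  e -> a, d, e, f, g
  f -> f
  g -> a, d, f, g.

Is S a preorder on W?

Yes

Reflexive: yes — every world is S-related to itself.
Transitive: yes — every two-step S-path is closed by a direct edge.
So S is a preorder.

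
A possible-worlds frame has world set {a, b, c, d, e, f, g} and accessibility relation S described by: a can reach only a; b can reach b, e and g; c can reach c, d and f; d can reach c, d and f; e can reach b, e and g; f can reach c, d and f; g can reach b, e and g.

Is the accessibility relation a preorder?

Reflexive: yes — every world is S-related to itself.
Transitive: yes — every two-step S-path is closed by a direct edge.
So S is a preorder.

Yes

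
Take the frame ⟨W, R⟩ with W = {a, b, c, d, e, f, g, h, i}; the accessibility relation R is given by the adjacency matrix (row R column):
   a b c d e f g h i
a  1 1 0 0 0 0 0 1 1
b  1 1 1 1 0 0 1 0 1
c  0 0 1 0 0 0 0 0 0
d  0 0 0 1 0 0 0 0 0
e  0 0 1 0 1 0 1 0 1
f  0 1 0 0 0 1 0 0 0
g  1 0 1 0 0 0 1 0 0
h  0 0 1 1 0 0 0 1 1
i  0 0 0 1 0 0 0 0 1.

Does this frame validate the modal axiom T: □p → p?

Yes

By correspondence theory, T is valid on a frame iff R is reflexive.
Reflexive: yes — every world is R-related to itself.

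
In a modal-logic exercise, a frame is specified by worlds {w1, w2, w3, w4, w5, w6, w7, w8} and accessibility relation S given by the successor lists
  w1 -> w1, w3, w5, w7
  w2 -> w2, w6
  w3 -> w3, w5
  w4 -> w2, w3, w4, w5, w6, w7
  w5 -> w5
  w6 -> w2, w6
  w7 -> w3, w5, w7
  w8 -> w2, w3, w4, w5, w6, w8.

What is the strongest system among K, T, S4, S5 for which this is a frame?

Reflexive (axiom T): yes — every world is S-related to itself.
Transitive (axiom 4): no — w8 S w4 and w4 S w7, but not w8 S w7.
Euclidean (axiom 5): no — w1 S w3 and w1 S w7, but not w3 S w7.
So F validates K, T; S4 would additionally require S to be transitive. The strongest is T.

T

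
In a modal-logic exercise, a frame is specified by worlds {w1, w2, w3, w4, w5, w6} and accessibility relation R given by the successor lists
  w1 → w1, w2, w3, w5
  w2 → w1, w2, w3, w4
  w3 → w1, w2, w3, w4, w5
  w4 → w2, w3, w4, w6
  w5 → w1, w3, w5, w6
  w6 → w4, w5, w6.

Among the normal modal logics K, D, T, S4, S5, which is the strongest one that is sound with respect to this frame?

Serial (axiom D): yes — every world has a successor (e.g. w1 R w1).
Reflexive (axiom T): yes — every world is R-related to itself.
Transitive (axiom 4): no — w1 R w2 and w2 R w4, but not w1 R w4.
Euclidean (axiom 5): no — w1 R w2 and w1 R w5, but not w2 R w5.
So F validates K, D, T; S4 would additionally require R to be transitive. The strongest is T.

T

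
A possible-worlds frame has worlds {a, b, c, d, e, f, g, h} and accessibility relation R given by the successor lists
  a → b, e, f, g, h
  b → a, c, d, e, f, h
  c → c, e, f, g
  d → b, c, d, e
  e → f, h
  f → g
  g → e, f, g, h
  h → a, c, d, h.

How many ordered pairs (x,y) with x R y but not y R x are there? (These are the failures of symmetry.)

Enumerating: (a,e), (a,f), (a,g), (b,c), (b,e), (b,f), (b,h), (c,e), (c,f), (c,g), (d,c), (d,e), (e,f), (e,h), (g,e), (g,h), (h,c), (h,d).

18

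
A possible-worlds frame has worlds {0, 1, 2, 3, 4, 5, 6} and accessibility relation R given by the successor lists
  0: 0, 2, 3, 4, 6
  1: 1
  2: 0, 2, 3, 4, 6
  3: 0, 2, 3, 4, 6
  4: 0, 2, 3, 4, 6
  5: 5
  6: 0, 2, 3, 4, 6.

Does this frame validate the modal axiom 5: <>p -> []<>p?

By correspondence theory, 5 is valid on a frame iff R is Euclidean.
Euclidean: yes — any two successors of a common world are R-related.

Yes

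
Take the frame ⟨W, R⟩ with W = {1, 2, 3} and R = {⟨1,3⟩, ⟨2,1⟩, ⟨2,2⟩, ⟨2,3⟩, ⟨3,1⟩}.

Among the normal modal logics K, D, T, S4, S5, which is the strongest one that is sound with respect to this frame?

D

Serial (axiom D): yes — every world has a successor (e.g. 1 R 3).
Reflexive (axiom T): no — 1 is not related to itself.
Transitive (axiom 4): no — 1 R 3 and 3 R 1, but not 1 R 1.
Euclidean (axiom 5): no — 1 R 3 and 1 R 3, but not 3 R 3.
So F validates K, D; T would additionally require R to be reflexive. The strongest is D.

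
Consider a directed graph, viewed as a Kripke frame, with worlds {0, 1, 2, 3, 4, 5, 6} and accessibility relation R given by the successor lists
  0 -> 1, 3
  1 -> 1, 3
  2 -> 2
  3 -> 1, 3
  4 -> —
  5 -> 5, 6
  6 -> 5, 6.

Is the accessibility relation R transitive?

Yes

Transitive: yes — every two-step R-path is closed by a direct edge.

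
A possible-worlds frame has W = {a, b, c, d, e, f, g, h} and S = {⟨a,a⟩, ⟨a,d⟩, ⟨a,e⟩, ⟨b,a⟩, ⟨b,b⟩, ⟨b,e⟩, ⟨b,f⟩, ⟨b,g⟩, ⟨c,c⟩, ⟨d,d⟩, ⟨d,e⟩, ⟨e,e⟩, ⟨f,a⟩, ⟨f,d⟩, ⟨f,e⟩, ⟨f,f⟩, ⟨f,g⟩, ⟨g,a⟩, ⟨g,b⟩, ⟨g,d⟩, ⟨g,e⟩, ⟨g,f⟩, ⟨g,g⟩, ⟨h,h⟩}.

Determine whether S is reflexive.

Yes

Reflexive: yes — every world is S-related to itself.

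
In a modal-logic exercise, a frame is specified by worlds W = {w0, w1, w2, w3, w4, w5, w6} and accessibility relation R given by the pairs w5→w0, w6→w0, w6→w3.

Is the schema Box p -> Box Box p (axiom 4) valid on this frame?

The schema 4 characterises exactly the transitive frames.
Transitive: yes — every two-step R-path is closed by a direct edge.

Yes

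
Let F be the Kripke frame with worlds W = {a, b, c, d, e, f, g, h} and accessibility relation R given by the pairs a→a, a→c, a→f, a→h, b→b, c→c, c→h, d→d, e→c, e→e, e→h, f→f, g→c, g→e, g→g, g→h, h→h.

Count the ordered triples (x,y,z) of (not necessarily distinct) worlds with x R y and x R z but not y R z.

18

Enumerating: (a,c,a), (a,c,f), (a,f,a), (a,f,c), (a,f,h), (a,h,a), (a,h,c), (a,h,f), (c,h,c), (e,c,e), (e,h,c), (e,h,e), (g,c,e), (g,c,g), (g,e,g), (g,h,c), (g,h,e), (g,h,g).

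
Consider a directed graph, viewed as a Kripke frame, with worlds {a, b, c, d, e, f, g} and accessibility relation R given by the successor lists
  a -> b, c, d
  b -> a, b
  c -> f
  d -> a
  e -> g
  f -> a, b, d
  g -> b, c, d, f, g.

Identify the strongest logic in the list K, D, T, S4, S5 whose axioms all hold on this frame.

D

Serial (axiom D): yes — every world has a successor (e.g. a R b).
Reflexive (axiom T): no — a is not related to itself.
Transitive (axiom 4): no — a R c and c R f, but not a R f.
Euclidean (axiom 5): no — a R b and a R c, but not b R c.
So F validates K, D; T would additionally require R to be reflexive. The strongest is D.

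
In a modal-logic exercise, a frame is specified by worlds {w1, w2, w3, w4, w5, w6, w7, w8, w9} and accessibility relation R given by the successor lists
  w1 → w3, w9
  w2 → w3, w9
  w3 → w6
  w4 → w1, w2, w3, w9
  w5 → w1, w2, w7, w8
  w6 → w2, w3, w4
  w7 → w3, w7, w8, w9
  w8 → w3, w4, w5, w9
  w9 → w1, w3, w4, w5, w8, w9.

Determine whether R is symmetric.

Symmetric: no — w1 R w3 but not w3 R w1.

No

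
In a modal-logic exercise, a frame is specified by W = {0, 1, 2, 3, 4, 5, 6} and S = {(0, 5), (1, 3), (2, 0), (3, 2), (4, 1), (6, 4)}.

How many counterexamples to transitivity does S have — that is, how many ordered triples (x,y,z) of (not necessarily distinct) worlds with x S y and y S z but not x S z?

5

Enumerating: (1,3,2), (2,0,5), (3,2,0), (4,1,3), (6,4,1).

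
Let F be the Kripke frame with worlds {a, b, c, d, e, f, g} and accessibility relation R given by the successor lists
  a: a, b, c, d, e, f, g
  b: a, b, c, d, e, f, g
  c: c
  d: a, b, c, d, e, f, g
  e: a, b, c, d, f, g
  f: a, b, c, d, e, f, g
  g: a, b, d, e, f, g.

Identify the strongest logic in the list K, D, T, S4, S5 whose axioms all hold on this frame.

D

Serial (axiom D): yes — every world has a successor (e.g. a R a).
Reflexive (axiom T): no — e is not related to itself.
Transitive (axiom 4): no — g R a and a R c, but not g R c.
Euclidean (axiom 5): no — a R c and a R b, but not c R b.
So F validates K, D; T would additionally require R to be reflexive. The strongest is D.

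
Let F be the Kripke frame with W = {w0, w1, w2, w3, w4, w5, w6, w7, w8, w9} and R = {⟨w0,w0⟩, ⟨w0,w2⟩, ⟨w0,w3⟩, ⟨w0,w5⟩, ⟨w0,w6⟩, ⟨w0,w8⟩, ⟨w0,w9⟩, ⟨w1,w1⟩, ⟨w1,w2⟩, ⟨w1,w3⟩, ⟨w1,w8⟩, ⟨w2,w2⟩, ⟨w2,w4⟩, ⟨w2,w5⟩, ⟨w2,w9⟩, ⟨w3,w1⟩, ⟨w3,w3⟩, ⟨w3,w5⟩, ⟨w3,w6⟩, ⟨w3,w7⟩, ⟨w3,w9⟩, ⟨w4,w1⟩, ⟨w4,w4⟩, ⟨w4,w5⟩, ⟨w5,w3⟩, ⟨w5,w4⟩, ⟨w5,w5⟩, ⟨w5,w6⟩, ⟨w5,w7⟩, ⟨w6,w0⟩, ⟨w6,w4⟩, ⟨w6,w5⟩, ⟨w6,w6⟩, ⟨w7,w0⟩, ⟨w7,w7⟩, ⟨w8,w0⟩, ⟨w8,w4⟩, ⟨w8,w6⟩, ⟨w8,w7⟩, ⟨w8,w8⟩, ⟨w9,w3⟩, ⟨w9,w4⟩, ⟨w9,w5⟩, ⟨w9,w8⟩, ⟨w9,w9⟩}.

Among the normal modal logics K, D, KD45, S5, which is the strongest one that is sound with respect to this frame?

D

Serial (axiom D): yes — every world has a successor (e.g. w0 R w0).
Euclidean (axiom 5): no — w0 R w2 and w0 R w3, but not w2 R w3.
Transitive (axiom 4): no — w0 R w2 and w2 R w4, but not w0 R w4.
Reflexive (axiom T): yes — every world is R-related to itself.
So F validates K, D; KD45 would additionally require R to be Euclidean and transitive. The strongest is D.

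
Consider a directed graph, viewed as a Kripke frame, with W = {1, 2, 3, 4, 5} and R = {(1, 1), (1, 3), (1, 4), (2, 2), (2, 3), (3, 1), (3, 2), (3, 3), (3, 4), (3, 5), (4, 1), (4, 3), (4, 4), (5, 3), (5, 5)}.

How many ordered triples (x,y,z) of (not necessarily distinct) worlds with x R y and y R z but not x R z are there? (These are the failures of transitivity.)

Enumerating: (1,3,2), (1,3,5), (2,3,1), (2,3,4), (2,3,5), (4,3,2), (4,3,5), (5,3,1), (5,3,2), (5,3,4).

10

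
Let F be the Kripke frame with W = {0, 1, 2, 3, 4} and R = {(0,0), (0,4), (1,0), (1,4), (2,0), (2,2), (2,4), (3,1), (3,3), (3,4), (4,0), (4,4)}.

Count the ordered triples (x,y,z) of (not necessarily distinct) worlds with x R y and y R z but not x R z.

Enumerating: (3,1,0), (3,4,0).

2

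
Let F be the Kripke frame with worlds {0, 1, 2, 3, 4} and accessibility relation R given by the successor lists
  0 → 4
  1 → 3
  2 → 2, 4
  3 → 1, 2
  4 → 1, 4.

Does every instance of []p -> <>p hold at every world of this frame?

By correspondence theory, D is valid on a frame iff R is serial.
Serial: yes — every world has a successor (e.g. 0 R 4).

Yes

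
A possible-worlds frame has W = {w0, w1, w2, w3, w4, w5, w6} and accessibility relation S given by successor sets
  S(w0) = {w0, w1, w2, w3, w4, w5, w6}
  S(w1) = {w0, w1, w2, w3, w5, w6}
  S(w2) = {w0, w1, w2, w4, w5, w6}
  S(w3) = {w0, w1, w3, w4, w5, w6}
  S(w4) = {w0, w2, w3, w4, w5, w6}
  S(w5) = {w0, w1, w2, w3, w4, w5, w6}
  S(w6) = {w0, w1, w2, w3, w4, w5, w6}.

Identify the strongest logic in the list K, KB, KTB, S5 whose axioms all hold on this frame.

KTB

Symmetric (axiom B): yes — every pair in S has its reverse in S.
Reflexive (axiom T): yes — every world is S-related to itself.
Euclidean (axiom 5): no — w0 S w1 and w0 S w4, but not w1 S w4.
So F validates K, KB, KTB; S5 would additionally require S to be Euclidean. The strongest is KTB.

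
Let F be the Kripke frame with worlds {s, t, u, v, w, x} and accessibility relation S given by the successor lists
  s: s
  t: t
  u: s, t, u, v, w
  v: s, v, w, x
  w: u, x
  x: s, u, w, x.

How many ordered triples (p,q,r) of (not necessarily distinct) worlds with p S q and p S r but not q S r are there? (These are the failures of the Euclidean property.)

Enumerating: (u,s,t), (u,s,u), (u,s,v), (u,s,w), (u,t,s), (u,t,u), (u,t,v), (u,t,w), (u,v,t), (u,v,u), (u,w,s), (u,w,t), … and 16 more.
Total: 28.

28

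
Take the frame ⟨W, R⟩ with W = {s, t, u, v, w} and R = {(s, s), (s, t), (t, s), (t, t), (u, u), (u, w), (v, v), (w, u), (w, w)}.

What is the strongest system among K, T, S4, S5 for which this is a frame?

Reflexive (axiom T): yes — every world is R-related to itself.
Transitive (axiom 4): yes — every two-step R-path is closed by a direct edge.
Euclidean (axiom 5): yes — any two successors of a common world are R-related.
So F validates K, T, S4, S5. The strongest is S5.

S5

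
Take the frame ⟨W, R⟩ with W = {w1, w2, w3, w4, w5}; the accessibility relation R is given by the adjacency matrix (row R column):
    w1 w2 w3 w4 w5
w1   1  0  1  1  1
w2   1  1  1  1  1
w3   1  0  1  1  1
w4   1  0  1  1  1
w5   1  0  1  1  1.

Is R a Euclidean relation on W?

Euclidean: no — w2 R w1 and w2 R w2, but not w1 R w2.

No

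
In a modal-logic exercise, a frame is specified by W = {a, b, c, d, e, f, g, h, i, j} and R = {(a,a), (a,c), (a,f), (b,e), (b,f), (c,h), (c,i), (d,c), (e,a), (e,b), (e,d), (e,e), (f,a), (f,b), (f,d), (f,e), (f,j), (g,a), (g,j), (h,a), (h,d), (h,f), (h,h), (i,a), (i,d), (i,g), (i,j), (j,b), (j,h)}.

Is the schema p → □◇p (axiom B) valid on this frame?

Axiom B corresponds to the accessibility relation being symmetric.
Symmetric: no — a R c but not c R a.

No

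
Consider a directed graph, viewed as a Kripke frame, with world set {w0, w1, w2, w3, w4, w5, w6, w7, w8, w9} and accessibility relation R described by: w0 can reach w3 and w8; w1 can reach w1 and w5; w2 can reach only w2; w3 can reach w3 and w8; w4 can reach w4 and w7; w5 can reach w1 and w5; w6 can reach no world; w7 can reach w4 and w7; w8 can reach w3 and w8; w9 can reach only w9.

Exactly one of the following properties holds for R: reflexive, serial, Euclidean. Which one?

Reflexive: no — w0 is not related to itself.
Serial: no — w6 has no R-successor.
Euclidean: yes — any two successors of a common world are R-related.
Only Euclidean holds.

Euclidean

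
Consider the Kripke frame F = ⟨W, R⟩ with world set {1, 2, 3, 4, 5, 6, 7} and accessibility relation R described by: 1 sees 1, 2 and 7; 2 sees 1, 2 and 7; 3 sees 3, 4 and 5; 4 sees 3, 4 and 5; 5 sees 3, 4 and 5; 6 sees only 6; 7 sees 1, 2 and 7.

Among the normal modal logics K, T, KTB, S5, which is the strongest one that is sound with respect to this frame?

S5

Reflexive (axiom T): yes — every world is R-related to itself.
Symmetric (axiom B): yes — every pair in R has its reverse in R.
Euclidean (axiom 5): yes — any two successors of a common world are R-related.
So F validates K, T, KTB, S5. The strongest is S5.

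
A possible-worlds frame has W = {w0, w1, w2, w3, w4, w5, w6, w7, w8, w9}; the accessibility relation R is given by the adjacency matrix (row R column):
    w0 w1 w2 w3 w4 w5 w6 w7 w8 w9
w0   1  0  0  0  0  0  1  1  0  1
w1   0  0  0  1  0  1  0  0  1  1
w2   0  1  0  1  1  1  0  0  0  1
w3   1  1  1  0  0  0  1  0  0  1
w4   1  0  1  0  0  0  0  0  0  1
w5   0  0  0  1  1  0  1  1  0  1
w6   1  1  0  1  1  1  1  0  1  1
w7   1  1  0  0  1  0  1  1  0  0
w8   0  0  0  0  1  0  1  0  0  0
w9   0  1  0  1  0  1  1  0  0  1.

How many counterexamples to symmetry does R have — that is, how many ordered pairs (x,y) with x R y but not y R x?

Enumerating: (w0,w9), (w1,w5), (w1,w8), (w2,w1), (w2,w5), (w2,w9), (w3,w0), (w4,w0), (w4,w9), (w5,w3), (w5,w4), (w5,w7), (w6,w1), (w6,w4), (w7,w1), (w7,w4), (w7,w6), (w8,w4).

18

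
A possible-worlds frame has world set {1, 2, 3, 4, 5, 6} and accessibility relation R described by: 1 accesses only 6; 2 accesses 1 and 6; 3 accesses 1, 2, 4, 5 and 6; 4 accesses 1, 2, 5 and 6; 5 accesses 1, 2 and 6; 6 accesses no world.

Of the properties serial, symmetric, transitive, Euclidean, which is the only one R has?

transitive

Serial: no — 6 has no R-successor.
Symmetric: no — 1 R 6 but not 6 R 1.
Transitive: yes — every two-step R-path is closed by a direct edge.
Euclidean: no — 2 R 6 and 2 R 1, but not 6 R 1.
Only transitive holds.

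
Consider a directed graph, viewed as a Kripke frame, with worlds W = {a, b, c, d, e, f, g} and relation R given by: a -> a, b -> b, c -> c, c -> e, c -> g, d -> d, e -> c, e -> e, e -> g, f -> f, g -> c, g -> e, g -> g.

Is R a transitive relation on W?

Yes

Transitive: yes — every two-step R-path is closed by a direct edge.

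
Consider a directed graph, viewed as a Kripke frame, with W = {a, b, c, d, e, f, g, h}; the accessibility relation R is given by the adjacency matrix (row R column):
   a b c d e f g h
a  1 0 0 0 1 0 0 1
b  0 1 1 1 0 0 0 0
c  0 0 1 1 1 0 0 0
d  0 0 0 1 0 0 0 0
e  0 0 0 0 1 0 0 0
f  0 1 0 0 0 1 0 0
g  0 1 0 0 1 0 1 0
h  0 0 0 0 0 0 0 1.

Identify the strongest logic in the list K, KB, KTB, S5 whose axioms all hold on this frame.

K

Symmetric (axiom B): no — a R e but not e R a.
Reflexive (axiom T): yes — every world is R-related to itself.
Euclidean (axiom 5): no — a R e and a R h, but not e R h.
So F validates K; KB would additionally require R to be symmetric. The strongest is K.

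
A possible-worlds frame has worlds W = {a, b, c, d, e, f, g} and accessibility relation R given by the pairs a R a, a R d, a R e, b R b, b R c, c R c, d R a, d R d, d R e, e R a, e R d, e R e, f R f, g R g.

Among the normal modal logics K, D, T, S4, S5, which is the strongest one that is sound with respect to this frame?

Serial (axiom D): yes — every world has a successor (e.g. a R a).
Reflexive (axiom T): yes — every world is R-related to itself.
Transitive (axiom 4): yes — every two-step R-path is closed by a direct edge.
Euclidean (axiom 5): no — b R c and b R b, but not c R b.
So F validates K, D, T, S4; S5 would additionally require R to be Euclidean. The strongest is S4.

S4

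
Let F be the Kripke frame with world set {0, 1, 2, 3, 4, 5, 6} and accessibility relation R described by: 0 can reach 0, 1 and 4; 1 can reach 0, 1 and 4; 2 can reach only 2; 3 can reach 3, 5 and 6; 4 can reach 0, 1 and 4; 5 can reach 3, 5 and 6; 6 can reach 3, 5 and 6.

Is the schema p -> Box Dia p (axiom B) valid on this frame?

Axiom B corresponds to the accessibility relation being symmetric.
Symmetric: yes — every pair in R has its reverse in R.

Yes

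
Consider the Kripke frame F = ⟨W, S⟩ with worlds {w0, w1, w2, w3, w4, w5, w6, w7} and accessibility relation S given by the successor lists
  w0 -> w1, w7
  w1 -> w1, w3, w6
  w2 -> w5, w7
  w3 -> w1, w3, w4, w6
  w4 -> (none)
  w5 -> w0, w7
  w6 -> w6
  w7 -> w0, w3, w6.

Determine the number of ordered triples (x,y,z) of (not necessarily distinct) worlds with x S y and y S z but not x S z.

17

Enumerating: (w0,w1,w3), (w0,w1,w6), (w0,w7,w0), (w0,w7,w3), (w0,w7,w6), (w1,w3,w4), (w2,w5,w0), (w2,w7,w0), (w2,w7,w3), (w2,w7,w6), (w5,w0,w1), (w5,w7,w3), (w5,w7,w6), (w7,w0,w1), (w7,w0,w7), (w7,w3,w1), (w7,w3,w4).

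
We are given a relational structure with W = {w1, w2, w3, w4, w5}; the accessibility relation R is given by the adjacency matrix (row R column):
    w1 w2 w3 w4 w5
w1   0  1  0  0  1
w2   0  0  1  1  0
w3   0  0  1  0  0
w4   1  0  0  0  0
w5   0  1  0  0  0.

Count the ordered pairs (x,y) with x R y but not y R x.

Enumerating: (w1,w2), (w1,w5), (w2,w3), (w2,w4), (w4,w1), (w5,w2).

6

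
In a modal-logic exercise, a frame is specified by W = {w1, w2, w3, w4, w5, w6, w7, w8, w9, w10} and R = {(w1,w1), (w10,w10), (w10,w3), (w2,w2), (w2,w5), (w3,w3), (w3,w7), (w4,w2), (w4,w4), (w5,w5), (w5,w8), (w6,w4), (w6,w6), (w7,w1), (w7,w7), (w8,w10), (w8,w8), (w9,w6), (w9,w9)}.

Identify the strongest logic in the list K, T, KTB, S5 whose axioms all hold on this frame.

T

Reflexive (axiom T): yes — every world is R-related to itself.
Symmetric (axiom B): no — w10 R w3 but not w3 R w10.
Euclidean (axiom 5): no — w10 R w3 and w10 R w10, but not w3 R w10.
So F validates K, T; KTB would additionally require R to be symmetric. The strongest is T.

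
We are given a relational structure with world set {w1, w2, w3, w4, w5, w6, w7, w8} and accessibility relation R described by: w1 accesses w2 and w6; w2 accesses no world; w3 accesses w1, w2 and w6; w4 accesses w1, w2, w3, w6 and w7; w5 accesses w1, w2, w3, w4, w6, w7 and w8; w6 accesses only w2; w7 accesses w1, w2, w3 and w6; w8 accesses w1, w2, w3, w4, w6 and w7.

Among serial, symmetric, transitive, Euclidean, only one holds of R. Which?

transitive

Serial: no — w2 has no R-successor.
Symmetric: no — w1 R w2 but not w2 R w1.
Transitive: yes — every two-step R-path is closed by a direct edge.
Euclidean: no — w1 R w2 and w1 R w6, but not w2 R w6.
Only transitive holds.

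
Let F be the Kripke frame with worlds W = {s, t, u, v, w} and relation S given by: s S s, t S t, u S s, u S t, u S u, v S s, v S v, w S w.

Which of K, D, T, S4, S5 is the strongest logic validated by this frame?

S4

Serial (axiom D): yes — every world has a successor (e.g. s S s).
Reflexive (axiom T): yes — every world is S-related to itself.
Transitive (axiom 4): yes — every two-step S-path is closed by a direct edge.
Euclidean (axiom 5): no — u S s and u S t, but not s S t.
So F validates K, D, T, S4; S5 would additionally require S to be Euclidean. The strongest is S4.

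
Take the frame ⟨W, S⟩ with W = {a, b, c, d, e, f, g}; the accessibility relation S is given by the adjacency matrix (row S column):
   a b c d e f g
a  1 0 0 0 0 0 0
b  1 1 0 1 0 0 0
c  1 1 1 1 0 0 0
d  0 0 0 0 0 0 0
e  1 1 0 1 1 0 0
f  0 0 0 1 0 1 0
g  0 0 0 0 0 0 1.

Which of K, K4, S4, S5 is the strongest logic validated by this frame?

Transitive (axiom 4): yes — every two-step S-path is closed by a direct edge.
Reflexive (axiom T): no — d is not related to itself.
Euclidean (axiom 5): no — b S a and b S d, but not a S d.
So F validates K, K4; S4 would additionally require S to be reflexive. The strongest is K4.

K4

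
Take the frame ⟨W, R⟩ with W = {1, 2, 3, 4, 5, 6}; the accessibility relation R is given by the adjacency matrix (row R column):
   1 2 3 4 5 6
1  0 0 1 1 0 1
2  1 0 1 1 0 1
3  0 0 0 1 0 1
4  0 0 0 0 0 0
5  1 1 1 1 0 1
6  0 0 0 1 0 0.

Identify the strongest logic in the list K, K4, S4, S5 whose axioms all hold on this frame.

K4

Transitive (axiom 4): yes — every two-step R-path is closed by a direct edge.
Reflexive (axiom T): no — 1 is not related to itself.
Euclidean (axiom 5): no — 1 R 4 and 1 R 3, but not 4 R 3.
So F validates K, K4; S4 would additionally require R to be reflexive. The strongest is K4.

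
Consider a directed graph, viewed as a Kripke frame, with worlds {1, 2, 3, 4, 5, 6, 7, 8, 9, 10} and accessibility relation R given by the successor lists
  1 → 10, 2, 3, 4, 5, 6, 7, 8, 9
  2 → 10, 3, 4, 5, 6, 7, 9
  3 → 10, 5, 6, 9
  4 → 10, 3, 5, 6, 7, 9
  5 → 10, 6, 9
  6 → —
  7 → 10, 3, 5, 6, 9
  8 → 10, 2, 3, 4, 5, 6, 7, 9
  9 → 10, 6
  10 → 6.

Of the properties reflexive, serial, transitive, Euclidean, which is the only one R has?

Reflexive: no — 1 is not related to itself.
Serial: no — 6 has no R-successor.
Transitive: yes — every two-step R-path is closed by a direct edge.
Euclidean: no — 1 R 10 and 1 R 2, but not 10 R 2.
Only transitive holds.

transitive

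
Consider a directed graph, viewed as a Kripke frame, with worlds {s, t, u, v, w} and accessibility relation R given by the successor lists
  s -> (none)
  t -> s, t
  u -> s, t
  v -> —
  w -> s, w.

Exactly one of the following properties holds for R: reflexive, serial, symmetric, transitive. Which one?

transitive

Reflexive: no — s is not related to itself.
Serial: no — s has no R-successor.
Symmetric: no — t R s but not s R t.
Transitive: yes — every two-step R-path is closed by a direct edge.
Only transitive holds.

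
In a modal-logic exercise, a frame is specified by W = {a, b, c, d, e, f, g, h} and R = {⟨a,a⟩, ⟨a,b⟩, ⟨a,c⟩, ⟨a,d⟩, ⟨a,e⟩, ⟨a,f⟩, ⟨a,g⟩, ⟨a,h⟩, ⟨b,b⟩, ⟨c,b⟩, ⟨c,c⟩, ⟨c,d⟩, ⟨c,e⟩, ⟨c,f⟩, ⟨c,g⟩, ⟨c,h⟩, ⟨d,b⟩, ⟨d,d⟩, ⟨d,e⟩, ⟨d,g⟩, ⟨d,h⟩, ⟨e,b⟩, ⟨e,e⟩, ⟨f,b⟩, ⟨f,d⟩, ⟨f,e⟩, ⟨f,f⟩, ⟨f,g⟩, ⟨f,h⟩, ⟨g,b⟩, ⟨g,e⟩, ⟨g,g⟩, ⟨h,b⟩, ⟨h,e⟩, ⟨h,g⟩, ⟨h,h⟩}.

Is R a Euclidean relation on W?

Euclidean: no — a R b and a R c, but not b R c.

No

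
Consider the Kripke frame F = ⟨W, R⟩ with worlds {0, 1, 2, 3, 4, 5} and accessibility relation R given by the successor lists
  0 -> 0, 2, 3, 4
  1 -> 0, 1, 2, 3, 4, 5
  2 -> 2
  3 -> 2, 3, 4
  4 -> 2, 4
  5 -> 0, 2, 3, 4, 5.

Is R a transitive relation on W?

Transitive: yes — every two-step R-path is closed by a direct edge.

Yes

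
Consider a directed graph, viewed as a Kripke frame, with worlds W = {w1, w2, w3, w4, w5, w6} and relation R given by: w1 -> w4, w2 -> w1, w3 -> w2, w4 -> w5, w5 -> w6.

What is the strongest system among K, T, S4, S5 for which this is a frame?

Reflexive (axiom T): no — w1 is not related to itself.
Transitive (axiom 4): no — w1 R w4 and w4 R w5, but not w1 R w5.
Euclidean (axiom 5): no — w1 R w4 and w1 R w4, but not w4 R w4.
So F validates K; T would additionally require R to be reflexive. The strongest is K.

K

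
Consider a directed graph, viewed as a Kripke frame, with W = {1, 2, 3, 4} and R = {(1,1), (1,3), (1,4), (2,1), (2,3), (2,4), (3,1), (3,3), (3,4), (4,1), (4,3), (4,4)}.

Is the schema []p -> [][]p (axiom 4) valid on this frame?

Yes

By correspondence theory, 4 is valid on a frame iff R is transitive.
Transitive: yes — every two-step R-path is closed by a direct edge.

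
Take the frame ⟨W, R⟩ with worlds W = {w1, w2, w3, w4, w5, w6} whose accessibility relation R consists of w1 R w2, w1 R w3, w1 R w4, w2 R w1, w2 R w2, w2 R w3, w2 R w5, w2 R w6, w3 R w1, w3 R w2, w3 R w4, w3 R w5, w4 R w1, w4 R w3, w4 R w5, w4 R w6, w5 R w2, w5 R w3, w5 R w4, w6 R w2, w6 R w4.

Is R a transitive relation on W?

No

Transitive: no — w1 R w2 and w2 R w5, but not w1 R w5.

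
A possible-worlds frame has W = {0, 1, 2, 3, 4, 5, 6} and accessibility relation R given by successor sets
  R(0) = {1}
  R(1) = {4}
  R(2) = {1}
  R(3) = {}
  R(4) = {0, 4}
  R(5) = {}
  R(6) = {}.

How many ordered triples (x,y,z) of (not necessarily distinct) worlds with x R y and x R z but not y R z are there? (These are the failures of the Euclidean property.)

Enumerating: (0,1,1), (2,1,1), (4,0,0), (4,0,4).

4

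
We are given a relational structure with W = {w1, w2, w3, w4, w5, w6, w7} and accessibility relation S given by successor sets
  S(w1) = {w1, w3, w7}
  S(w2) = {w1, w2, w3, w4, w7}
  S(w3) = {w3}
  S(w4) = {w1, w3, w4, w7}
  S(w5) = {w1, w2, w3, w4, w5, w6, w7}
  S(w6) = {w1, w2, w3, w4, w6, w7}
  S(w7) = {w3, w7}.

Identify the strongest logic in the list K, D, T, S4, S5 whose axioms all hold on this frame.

Serial (axiom D): yes — every world has a successor (e.g. w1 S w1).
Reflexive (axiom T): yes — every world is S-related to itself.
Transitive (axiom 4): yes — every two-step S-path is closed by a direct edge.
Euclidean (axiom 5): no — w1 S w3 and w1 S w7, but not w3 S w7.
So F validates K, D, T, S4; S5 would additionally require S to be Euclidean. The strongest is S4.

S4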